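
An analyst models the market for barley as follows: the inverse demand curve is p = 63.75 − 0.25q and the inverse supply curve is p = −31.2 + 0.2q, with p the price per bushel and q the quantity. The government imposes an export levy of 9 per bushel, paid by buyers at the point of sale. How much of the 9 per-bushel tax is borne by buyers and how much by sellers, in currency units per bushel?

Buyers bear 5 per bushel; sellers bear 4 per bushel.

Rewrite in direct form: qd = 255 − 4p and qs = 5p + 156.
Without the tax, 255 − 4p = 5p + 156 gives 9p = 99, so p* = 11 and q* = 211.
With the tax collected from buyers, demand (in seller-price terms) shifts: qd = 255 − 4(p + 9).
New equilibrium: buyers pay 16, sellers receive 7, q = 191. (Wedge: pb − ps = 9.)
Burden on buyers: 5; on sellers: 4. (They sum to 9.)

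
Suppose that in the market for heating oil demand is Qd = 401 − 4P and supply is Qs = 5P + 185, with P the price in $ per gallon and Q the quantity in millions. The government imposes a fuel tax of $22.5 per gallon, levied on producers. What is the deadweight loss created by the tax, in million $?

Deadweight loss = $562.5 million.

Without the tax, 401 − 4P = 5P + 185 gives 9P = 216, so P* = $24 and Q* = 305.
With the tax collected from producers, supply shifts: Qs = 5(P − 22.5) + 185.
New equilibrium: buyers pay $36.5, producers receive $14, Q = 255. (Wedge: Pb − Ps = 22.5.)
Quantity falls by |ΔQ| = |305 − 255| = 50.
DWL = ½ · t · |ΔQ| = ½ · 22.5 · 50 = $562.5.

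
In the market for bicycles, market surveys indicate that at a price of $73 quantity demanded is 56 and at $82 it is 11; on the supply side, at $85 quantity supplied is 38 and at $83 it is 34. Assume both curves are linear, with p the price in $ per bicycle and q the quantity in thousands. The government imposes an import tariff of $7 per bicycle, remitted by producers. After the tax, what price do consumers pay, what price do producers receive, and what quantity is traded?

Demand slope: (11 − 56)/(82 − 73) = -5, so qd = 421 − 5p.
Supply slope: (34 − 38)/(83 − 85) = 2, so qs = 2p − 132.
Without the tax, 421 − 5p = 2p − 132 gives 7p = 553, so p* = $79 and q* = 26.
With the tax collected from producers, supply shifts: qs = 2(p − 7) − 132.
New equilibrium: consumers pay $81, producers receive $74, q = 16. (Wedge: pb − ps = 7.)

Consumers pay $81; producers receive $74; quantity = 16.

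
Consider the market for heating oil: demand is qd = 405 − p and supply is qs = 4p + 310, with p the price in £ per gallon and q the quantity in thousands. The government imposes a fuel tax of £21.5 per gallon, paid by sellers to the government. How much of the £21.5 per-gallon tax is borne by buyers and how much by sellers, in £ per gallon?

Buyers bear £17.2 per gallon; sellers bear £4.3 per gallon.

Before the tax: set 405 − p = 4p + 310 → p* = £19, q* = 386.
With the tax collected from sellers, supply shifts: qs = 4(p − 21.5) + 310.
New equilibrium: buyers pay £36.2, sellers receive £14.7, q = 368.8. (Wedge: pb − ps = 21.5.)
Burden on buyers: £17.2; on sellers: £4.3. (They sum to £21.5.)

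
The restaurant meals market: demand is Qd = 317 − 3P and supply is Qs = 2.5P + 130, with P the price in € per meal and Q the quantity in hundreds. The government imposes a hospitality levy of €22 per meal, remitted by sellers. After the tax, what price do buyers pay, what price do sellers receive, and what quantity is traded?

Buyers pay €44; sellers receive €22; quantity = 185.

Before the tax: set 317 − 3P = 2.5P + 130 → P* = €34, Q* = 215.
With the tax collected from sellers, supply shifts: Qs = 2.5(P − 22) + 130.
Solving gives Q = 185 with buyers paying €44 and sellers receiving €22 (the €22 wedge).
The less price-elastic side of the market bears the larger share of a per-unit tax.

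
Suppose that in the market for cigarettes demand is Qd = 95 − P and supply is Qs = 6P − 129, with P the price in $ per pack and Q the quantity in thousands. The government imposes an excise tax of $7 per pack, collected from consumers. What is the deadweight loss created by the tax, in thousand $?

Deadweight loss = $21 thousand.

Without the tax, 95 − P = 6P − 129 gives 7P = 224, so P* = $32 and Q* = 63.
With the tax collected from consumers, demand (in seller-price terms) shifts: Qd = 95 − (P + 7).
Solving gives Q = 57 with consumers paying $38 and producers receiving $31 (the $7 wedge).
Quantity falls by |ΔQ| = |63 − 57| = 6.
DWL = ½ · t · |ΔQ| = ½ · 7 · 6 = $21.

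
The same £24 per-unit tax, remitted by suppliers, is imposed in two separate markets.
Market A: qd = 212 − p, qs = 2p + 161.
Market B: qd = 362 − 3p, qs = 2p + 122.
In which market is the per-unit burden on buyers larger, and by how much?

Market A, by £6.4.

Market A: pre-tax p* = £17, q* = 195; post-tax q = 179; per-unit burden on buyers = £16.
Market B: pre-tax p* = £48, q* = 218; post-tax q = 189.2; per-unit burden on buyers = £9.6.
Difference: £16 vs £9.6 → market A is larger by £6.4.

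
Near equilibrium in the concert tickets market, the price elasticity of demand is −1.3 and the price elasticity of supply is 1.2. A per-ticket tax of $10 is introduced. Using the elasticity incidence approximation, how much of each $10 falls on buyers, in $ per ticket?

Buyers bear ≈ $4.8 per ticket.

Incidence ratio: buyers' share ≈ εs / (εs + |εd|) = 1.2 / (1.2 + 1.3) = 0.48.
So buyers bear ≈ 0.48 × $10 = $4.8; sellers bear $5.2.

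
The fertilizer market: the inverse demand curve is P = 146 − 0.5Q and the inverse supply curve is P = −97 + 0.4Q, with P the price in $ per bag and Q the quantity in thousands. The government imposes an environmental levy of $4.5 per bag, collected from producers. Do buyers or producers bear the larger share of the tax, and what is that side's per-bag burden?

Buyers bear the larger share: $2.5 per bag.

Rewrite in direct form: Qd = 292 − 2P and Qs = 2.5P + 242.5.
Without the tax, 292 − 2P = 2.5P + 242.5 gives 4.5P = 49.5, so P* = $11 and Q* = 270.
With the tax collected from producers, supply shifts: Qs = 2.5(P − 4.5) + 242.5.
Solving gives Q = 265 with buyers paying $13.5 and producers receiving $9 (the $4.5 wedge).
Per-bag burden: buyers $2.5, producers $2.
Buyers take the larger share because demand is less price-elastic here (demand slope 2 vs supply slope 2.5).
The less price-elastic side of the market bears the larger share of a per-unit tax.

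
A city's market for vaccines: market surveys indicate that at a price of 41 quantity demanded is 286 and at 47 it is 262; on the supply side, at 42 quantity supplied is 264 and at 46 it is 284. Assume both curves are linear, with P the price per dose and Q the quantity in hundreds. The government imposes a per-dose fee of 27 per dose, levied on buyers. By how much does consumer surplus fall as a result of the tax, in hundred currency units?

Demand slope: (262 − 286)/(47 − 41) = -4, so Qd = 450 − 4P.
Supply slope: (284 − 264)/(46 − 42) = 5, so Qs = 5P + 54.
Without the tax, 450 − 4P = 5P + 54 gives 9P = 396, so P* = 44 and Q* = 274.
With the tax collected from buyers, demand (in seller-price terms) shifts: Qd = 450 − 4(P + 27).
New equilibrium: buyers pay 59, producers receive 32, Q = 214. (Wedge: Pb − Ps = 27.)
ΔCS is the trapezoid between Q = 214 and Q = 274 of height 15: ½ · (274 + 214) · 15 = 3660.

Consumer surplus falls by 3660 hundred.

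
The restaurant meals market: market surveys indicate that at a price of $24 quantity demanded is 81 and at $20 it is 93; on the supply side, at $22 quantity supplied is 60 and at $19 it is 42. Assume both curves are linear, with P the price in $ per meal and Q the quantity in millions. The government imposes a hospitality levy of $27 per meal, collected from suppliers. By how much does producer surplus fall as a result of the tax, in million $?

Demand slope: (93 − 81)/(20 − 24) = -3, so Qd = 153 − 3P.
Supply slope: (42 − 60)/(19 − 22) = 6, so Qs = 6P − 72.
Before the tax: set 153 − 3P = 6P − 72 → P* = $25, Q* = 78.
With the tax collected from suppliers, supply shifts: Qs = 6(P − 27) − 72.
New equilibrium: consumers pay $43, suppliers receive $16, Q = 24. (Wedge: Pb − Ps = 27.)
ΔPS is the trapezoid between Q = 24 and Q = 78 of height $9: ½ · (78 + 24) · 9 = $459.

Producer surplus falls by $459 million.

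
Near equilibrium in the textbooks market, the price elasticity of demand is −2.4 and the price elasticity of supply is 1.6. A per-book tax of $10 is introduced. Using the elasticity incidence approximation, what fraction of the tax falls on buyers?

Incidence ratio: buyers' share ≈ εs / (εs + |εd|) = 1.6 / (1.6 + 2.4) = 0.4.
Supply is the less elastic side, so buyers bear the smaller share.

Buyers' share ≈ 0.4.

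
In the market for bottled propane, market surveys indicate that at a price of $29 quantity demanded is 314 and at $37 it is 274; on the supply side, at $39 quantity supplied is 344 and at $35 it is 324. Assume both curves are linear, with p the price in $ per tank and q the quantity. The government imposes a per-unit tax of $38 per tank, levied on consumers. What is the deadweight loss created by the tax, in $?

Deadweight loss = $1805.

Demand slope: (274 − 314)/(37 − 29) = -5, so qd = 459 − 5p.
Supply slope: (324 − 344)/(35 − 39) = 5, so qs = 5p + 149.
Without the tax, 459 − 5p = 5p + 149 gives 10p = 310, so p* = $31 and q* = 304.
With the tax collected from consumers, demand (in seller-price terms) shifts: qd = 459 − 5(p + 38).
Solving gives q = 209 with consumers paying $50 and producers receiving $12 (the $38 wedge).
Quantity falls by |ΔQ| = |304 − 209| = 95.
DWL = ½ · t · |ΔQ| = ½ · 38 · 95 = $1805.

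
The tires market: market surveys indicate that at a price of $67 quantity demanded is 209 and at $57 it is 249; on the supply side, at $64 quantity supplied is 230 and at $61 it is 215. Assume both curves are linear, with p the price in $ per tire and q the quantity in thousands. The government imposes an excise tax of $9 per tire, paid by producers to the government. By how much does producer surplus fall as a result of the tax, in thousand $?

Demand slope: (249 − 209)/(57 − 67) = -4, so qd = 477 − 4p.
Supply slope: (215 − 230)/(61 − 64) = 5, so qs = 5p − 90.
Before the tax: set 477 − 4p = 5p − 90 → p* = $63, q* = 225.
With the tax collected from producers, supply shifts: qs = 5(p − 9) − 90.
Solving gives q = 205 with consumers paying $68 and producers receiving $59 (the $9 wedge).
ΔPS is the trapezoid between Q = 205 and Q = 225 of height $4: ½ · (225 + 205) · 4 = $860.

Producer surplus falls by $860 thousand.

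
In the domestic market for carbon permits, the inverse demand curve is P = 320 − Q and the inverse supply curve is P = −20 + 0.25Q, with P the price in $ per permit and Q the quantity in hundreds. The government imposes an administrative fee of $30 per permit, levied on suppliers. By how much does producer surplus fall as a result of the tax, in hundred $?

Rewrite in direct form: Qd = 320 − P and Qs = 4P + 80.
Before the tax: set 320 − P = 4P + 80 → P* = $48, Q* = 272.
With the tax collected from suppliers, supply shifts: Qs = 4(P − 30) + 80.
New equilibrium: buyers pay $72, suppliers receive $42, Q = 248. (Wedge: Pb − Ps = 30.)
ΔPS is the trapezoid between Q = 248 and Q = 272 of height $6: ½ · (272 + 248) · 6 = $1560.

Producer surplus falls by $1560 hundred.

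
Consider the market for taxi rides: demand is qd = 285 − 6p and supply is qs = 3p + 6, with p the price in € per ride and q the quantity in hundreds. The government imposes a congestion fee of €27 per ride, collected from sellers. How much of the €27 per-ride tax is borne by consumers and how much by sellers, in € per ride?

Consumers bear €9 per ride; sellers bear €18 per ride.

Before the tax: set 285 − 6p = 3p + 6 → p* = €31, q* = 99.
With the tax collected from sellers, supply shifts: qs = 3(p − 27) + 6.
New equilibrium: consumers pay €40, sellers receive €13, q = 45. (Wedge: pb − ps = 27.)
Burden on consumers: €9; on sellers: €18. (They sum to €27.)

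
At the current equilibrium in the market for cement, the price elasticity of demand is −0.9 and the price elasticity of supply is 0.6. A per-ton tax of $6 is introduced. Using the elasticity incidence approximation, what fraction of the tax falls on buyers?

Incidence ratio: buyers' share ≈ εs / (εs + |εd|) = 0.6 / (0.6 + 0.9) = 0.4.
Supply is the less elastic side, so buyers bear the smaller share.

Buyers' share ≈ 0.4.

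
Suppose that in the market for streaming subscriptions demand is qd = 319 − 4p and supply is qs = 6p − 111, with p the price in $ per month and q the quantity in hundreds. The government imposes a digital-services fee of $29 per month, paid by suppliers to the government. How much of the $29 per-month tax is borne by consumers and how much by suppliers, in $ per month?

Without the tax, 319 − 4p = 6p − 111 gives 10p = 430, so p* = $43 and q* = 147.
With the tax collected from suppliers, supply shifts: qs = 6(p − 29) − 111.
Solving gives q = 77.4 with consumers paying $60.4 and suppliers receiving $31.4 (the $29 wedge).
Burden on consumers: $17.4; on suppliers: $11.6. (They sum to $29.)
The less price-elastic side of the market bears the larger share of a per-unit tax.

Consumers bear $17.4 per month; suppliers bear $11.6 per month.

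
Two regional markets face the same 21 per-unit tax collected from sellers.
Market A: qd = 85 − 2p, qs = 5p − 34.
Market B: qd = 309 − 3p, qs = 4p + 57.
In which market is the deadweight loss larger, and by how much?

Market A: pre-tax p* = 17, q* = 51; post-tax q = 21; deadweight loss = 315.
Market B: pre-tax p* = 36, q* = 201; post-tax q = 165; deadweight loss = 378.
Difference: 315 vs 378 → market B is larger by 63.

Market B, by 63.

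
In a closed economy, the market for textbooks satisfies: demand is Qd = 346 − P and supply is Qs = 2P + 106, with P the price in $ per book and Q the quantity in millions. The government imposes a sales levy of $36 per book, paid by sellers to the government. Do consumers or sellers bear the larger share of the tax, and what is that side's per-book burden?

Before the tax: set 346 − P = 2P + 106 → P* = $80, Q* = 266.
With the tax collected from sellers, supply shifts: Qs = 2(P − 36) + 106.
New equilibrium: consumers pay $104, sellers receive $68, Q = 242. (Wedge: Pb − Ps = 36.)
Per-book burden: consumers $24, sellers $12.
Consumers take the larger share because demand is less price-elastic here (demand slope 1 vs supply slope 2).
The less price-elastic side of the market bears the larger share of a per-unit tax.

Consumers bear the larger share: $24 per book.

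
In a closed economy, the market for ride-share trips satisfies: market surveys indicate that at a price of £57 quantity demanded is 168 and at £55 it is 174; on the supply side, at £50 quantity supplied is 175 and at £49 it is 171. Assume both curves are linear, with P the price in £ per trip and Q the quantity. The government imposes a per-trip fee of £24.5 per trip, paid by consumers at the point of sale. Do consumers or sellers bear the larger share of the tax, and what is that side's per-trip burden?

Demand slope: (174 − 168)/(55 − 57) = -3, so Qd = 339 − 3P.
Supply slope: (171 − 175)/(49 − 50) = 4, so Qs = 4P − 25.
Before the tax: set 339 − 3P = 4P − 25 → P* = £52, Q* = 183.
With the tax collected from consumers, demand (in seller-price terms) shifts: Qd = 339 − 3(P + 24.5).
New equilibrium: consumers pay £66, sellers receive £41.5, Q = 141. (Wedge: Pb − Ps = 24.5.)
Per-trip burden: consumers £14, sellers £10.5.
Consumers take the larger share because demand is less price-elastic here (demand slope 3 vs supply slope 4).
The less price-elastic side of the market bears the larger share of a per-unit tax.

Consumers bear the larger share: £14 per trip.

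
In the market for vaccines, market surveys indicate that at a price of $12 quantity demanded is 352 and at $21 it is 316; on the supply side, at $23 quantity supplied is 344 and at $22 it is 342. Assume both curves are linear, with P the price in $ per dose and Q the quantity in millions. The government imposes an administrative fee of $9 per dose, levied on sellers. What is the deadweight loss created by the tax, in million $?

Demand slope: (316 − 352)/(21 − 12) = -4, so Qd = 400 − 4P.
Supply slope: (342 − 344)/(22 − 23) = 2, so Qs = 2P + 298.
Before the tax: set 400 − 4P = 2P + 298 → P* = $17, Q* = 332.
With the tax collected from sellers, supply shifts: Qs = 2(P − 9) + 298.
Solving gives Q = 320 with buyers paying $20 and sellers receiving $11 (the $9 wedge).
Quantity falls by |ΔQ| = |332 − 320| = 12.
DWL = ½ · t · |ΔQ| = ½ · 9 · 12 = $54.

Deadweight loss = $54 million.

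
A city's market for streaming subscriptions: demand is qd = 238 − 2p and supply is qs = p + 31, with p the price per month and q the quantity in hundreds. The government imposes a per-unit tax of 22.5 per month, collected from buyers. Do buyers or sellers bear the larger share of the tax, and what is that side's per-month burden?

Sellers bear the larger share: 15 per month.

Before the tax: set 238 − 2p = p + 31 → p* = 69, q* = 100.
With the tax collected from buyers, demand (in seller-price terms) shifts: qd = 238 − 2(p + 22.5).
New equilibrium: buyers pay 76.5, sellers receive 54, q = 85. (Wedge: pb − ps = 22.5.)
Per-month burden: buyers 7.5, sellers 15.
Sellers take the larger share because supply is less price-elastic here (demand slope 2 vs supply slope 1).
The less price-elastic side of the market bears the larger share of a per-unit tax.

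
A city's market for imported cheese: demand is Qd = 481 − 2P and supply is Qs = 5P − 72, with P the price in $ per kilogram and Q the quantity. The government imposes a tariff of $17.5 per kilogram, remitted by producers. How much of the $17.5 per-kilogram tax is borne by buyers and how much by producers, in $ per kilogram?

Before the tax: set 481 − 2P = 5P − 72 → P* = $79, Q* = 323.
With the tax collected from producers, supply shifts: Qs = 5(P − 17.5) − 72.
Solving gives Q = 298 with buyers paying $91.5 and producers receiving $74 (the $17.5 wedge).
Burden on buyers: $12.5; on producers: $5. (They sum to $17.5.)
The less price-elastic side of the market bears the larger share of a per-unit tax.

Buyers bear $12.5 per kilogram; producers bear $5 per kilogram.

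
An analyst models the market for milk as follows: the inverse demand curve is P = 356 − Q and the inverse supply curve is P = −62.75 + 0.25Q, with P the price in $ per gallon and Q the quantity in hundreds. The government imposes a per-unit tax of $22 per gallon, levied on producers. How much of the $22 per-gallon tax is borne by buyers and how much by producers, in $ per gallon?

Inverting to Q(P) form: Qd = 356 − P; Qs = 4P + 251.
Before the tax: set 356 − P = 4P + 251 → P* = $21, Q* = 335.
With the tax collected from producers, supply shifts: Qs = 4(P − 22) + 251.
Solving gives Q = 317.4 with buyers paying $38.6 and producers receiving $16.6 (the $22 wedge).
Burden on buyers: $17.6; on producers: $4.4. (They sum to $22.)

Buyers bear $17.6 per gallon; producers bear $4.4 per gallon.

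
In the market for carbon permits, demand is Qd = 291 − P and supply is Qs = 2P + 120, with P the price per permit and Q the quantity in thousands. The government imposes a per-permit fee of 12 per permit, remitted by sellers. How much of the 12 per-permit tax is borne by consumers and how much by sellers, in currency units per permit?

Consumers bear 8 per permit; sellers bear 4 per permit.

Without the tax, 291 − P = 2P + 120 gives 3P = 171, so P* = 57 and Q* = 234.
With the tax collected from sellers, supply shifts: Qs = 2(P − 12) + 120.
Solving gives Q = 226 with consumers paying 65 and sellers receiving 53 (the 12 wedge).
Burden on consumers: 8; on sellers: 4. (They sum to 12.)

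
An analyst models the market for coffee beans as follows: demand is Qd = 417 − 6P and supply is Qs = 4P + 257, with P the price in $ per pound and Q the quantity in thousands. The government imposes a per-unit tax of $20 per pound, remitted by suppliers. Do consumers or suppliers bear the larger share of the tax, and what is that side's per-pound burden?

Before the tax: set 417 − 6P = 4P + 257 → P* = $16, Q* = 321.
With the tax collected from suppliers, supply shifts: Qs = 4(P − 20) + 257.
Solving gives Q = 273 with consumers paying $24 and suppliers receiving $4 (the $20 wedge).
Per-pound burden: consumers $8, suppliers $12.
Suppliers take the larger share because supply is less price-elastic here (demand slope 6 vs supply slope 4).

Suppliers bear the larger share: $12 per pound.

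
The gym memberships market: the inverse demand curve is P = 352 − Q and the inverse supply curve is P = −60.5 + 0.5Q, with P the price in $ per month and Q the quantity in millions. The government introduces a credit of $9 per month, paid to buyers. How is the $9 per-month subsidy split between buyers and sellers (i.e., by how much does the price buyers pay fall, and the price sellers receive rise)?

Rewrite in direct form: Qd = 352 − P and Qs = 2P + 121.
Before the subsidy: set 352 − P = 2P + 121 → P* = $77, Q* = 275.
With a per-unit subsidy paid to buyers, each effectively pays P − 9, so demand becomes Qd = 352 − (P − 9).
New equilibrium: buyers pay $71, sellers receive $80, Q = 281. (Wedge: Pb − Ps = −9.)
Gain to buyers: $6; to sellers: $3. (They sum to $9.)

Buyers gain $6 per month; sellers gain $3 per month.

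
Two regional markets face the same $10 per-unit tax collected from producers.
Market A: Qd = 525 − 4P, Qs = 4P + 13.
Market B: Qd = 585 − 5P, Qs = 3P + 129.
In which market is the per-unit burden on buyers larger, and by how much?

Market A, by $1.25.

Market A: pre-tax P* = $64, Q* = 269; post-tax Q = 249; per-unit burden on buyers = $5.
Market B: pre-tax P* = $57, Q* = 300; post-tax Q = 281.25; per-unit burden on buyers = $3.75.
Difference: $5 vs $3.75 → market A is larger by $1.25.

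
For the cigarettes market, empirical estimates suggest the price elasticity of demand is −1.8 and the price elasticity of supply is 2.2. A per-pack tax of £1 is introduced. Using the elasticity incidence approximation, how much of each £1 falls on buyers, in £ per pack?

Buyers bear ≈ £0.55 per pack.

Incidence ratio: buyers' share ≈ εs / (εs + |εd|) = 2.2 / (2.2 + 1.8) = 0.55.
So buyers bear ≈ 0.55 × £1 = £0.55; producers bear £0.45.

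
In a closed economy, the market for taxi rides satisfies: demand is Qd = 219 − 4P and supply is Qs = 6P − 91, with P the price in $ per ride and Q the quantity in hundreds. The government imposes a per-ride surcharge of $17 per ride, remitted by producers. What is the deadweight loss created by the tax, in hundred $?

Before the tax: set 219 − 4P = 6P − 91 → P* = $31, Q* = 95.
With the tax collected from producers, supply shifts: Qs = 6(P − 17) − 91.
New equilibrium: consumers pay $41.2, producers receive $24.2, Q = 54.2. (Wedge: Pb − Ps = 17.)
Quantity falls by |ΔQ| = |95 − 54.2| = 40.8.
DWL = ½ · t · |ΔQ| = ½ · 17 · 40.8 = $346.8.

Deadweight loss = $346.8 hundred.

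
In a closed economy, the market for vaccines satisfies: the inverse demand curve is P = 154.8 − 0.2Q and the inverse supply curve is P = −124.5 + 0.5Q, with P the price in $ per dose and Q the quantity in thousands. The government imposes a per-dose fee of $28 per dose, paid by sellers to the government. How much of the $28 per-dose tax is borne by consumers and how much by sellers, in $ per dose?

Consumers bear $8 per dose; sellers bear $20 per dose.

Inverting to Q(P) form: Qd = 774 − 5P; Qs = 2P + 249.
Before the tax: set 774 − 5P = 2P + 249 → P* = $75, Q* = 399.
With the tax collected from sellers, supply shifts: Qs = 2(P − 28) + 249.
Solving gives Q = 359 with consumers paying $83 and sellers receiving $55 (the $28 wedge).
Burden on consumers: $8; on sellers: $20. (They sum to $28.)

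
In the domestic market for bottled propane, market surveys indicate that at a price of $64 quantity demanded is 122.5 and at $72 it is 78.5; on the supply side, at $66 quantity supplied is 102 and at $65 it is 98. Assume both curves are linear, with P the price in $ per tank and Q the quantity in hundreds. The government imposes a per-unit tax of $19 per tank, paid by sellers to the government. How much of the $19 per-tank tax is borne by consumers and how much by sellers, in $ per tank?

Demand slope: (78.5 − 122.5)/(72 − 64) = -5.5, so Qd = 474.5 − 5.5P.
Supply slope: (98 − 102)/(65 − 66) = 4, so Qs = 4P − 162.
Without the tax, 474.5 − 5.5P = 4P − 162 gives 9.5P = 636.5, so P* = $67 and Q* = 106.
With the tax collected from sellers, supply shifts: Qs = 4(P − 19) − 162.
Solving gives Q = 62 with consumers paying $75 and sellers receiving $56 (the $19 wedge).
Burden on consumers: $8; on sellers: $11. (They sum to $19.)
The less price-elastic side of the market bears the larger share of a per-unit tax.

Consumers bear $8 per tank; sellers bear $11 per tank.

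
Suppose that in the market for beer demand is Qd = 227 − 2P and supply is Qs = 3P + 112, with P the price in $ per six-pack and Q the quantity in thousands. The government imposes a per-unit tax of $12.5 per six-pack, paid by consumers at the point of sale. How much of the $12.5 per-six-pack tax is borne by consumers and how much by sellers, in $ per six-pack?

Without the tax, 227 − 2P = 3P + 112 gives 5P = 115, so P* = $23 and Q* = 181.
With the tax collected from consumers, demand (in seller-price terms) shifts: Qd = 227 − 2(P + 12.5).
New equilibrium: consumers pay $30.5, sellers receive $18, Q = 166. (Wedge: Pb − Ps = 12.5.)
Burden on consumers: $7.5; on sellers: $5. (They sum to $12.5.)
The less price-elastic side of the market bears the larger share of a per-unit tax.

Consumers bear $7.5 per six-pack; sellers bear $5 per six-pack.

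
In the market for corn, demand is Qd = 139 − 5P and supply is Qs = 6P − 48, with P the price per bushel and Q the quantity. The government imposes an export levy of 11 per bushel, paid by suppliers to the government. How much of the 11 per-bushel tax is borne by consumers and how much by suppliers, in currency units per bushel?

Before the tax: set 139 − 5P = 6P − 48 → P* = 17, Q* = 54.
With the tax collected from suppliers, supply shifts: Qs = 6(P − 11) − 48.
New equilibrium: consumers pay 23, suppliers receive 12, Q = 24. (Wedge: Pb − Ps = 11.)
Burden on consumers: 6; on suppliers: 5. (They sum to 11.)

Consumers bear 6 per bushel; suppliers bear 5 per bushel.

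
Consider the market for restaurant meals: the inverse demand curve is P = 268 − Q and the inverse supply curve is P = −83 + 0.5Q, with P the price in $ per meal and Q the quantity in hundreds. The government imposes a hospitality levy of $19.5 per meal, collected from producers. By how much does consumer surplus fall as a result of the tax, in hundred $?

Consumer surplus falls by $2957.5 hundred.

Inverting to Q(P) form: Qd = 268 − P; Qs = 2P + 166.
Before the tax: set 268 − P = 2P + 166 → P* = $34, Q* = 234.
With the tax collected from producers, supply shifts: Qs = 2(P − 19.5) + 166.
New equilibrium: consumers pay $47, producers receive $27.5, Q = 221. (Wedge: Pb − Ps = 19.5.)
ΔCS is the trapezoid between Q = 221 and Q = 234 of height $13: ½ · (234 + 221) · 13 = $2957.5.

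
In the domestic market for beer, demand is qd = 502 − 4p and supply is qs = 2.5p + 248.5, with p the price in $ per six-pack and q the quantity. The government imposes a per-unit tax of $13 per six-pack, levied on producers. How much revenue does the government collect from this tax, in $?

Without the tax, 502 − 4p = 2.5p + 248.5 gives 6.5p = 253.5, so p* = $39 and q* = 346.
With the tax collected from producers, supply shifts: qs = 2.5(p − 13) + 248.5.
New equilibrium: buyers pay $44, producers receive $31, q = 326. (Wedge: pb − ps = 13.)
Revenue = t · Q = 13 · 326 = $4238.

Tax revenue = $4238.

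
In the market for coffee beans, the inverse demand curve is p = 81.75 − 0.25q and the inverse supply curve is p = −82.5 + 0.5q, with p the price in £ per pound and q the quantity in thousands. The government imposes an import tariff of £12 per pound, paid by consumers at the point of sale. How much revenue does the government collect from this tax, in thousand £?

Tax revenue = £2436 thousand.

Inverting to q(p) form: qd = 327 − 4p; qs = 2p + 165.
Before the tax: set 327 − 4p = 2p + 165 → p* = £27, q* = 219.
With the tax collected from consumers, demand (in seller-price terms) shifts: qd = 327 − 4(p + 12).
New equilibrium: consumers pay £31, producers receive £19, q = 203. (Wedge: pb − ps = 12.)
Revenue = t · Q = 12 · 203 = £2436.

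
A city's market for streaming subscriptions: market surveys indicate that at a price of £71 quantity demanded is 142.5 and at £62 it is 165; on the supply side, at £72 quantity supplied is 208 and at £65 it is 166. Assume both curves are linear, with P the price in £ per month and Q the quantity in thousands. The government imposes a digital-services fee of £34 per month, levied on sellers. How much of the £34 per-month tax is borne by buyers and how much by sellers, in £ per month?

Demand slope: (165 − 142.5)/(62 − 71) = -2.5, so Qd = 320 − 2.5P.
Supply slope: (166 − 208)/(65 − 72) = 6, so Qs = 6P − 224.
Without the tax, 320 − 2.5P = 6P − 224 gives 8.5P = 544, so P* = £64 and Q* = 160.
With the tax collected from sellers, supply shifts: Qs = 6(P − 34) − 224.
Solving gives Q = 100 with buyers paying £88 and sellers receiving £54 (the £34 wedge).
Burden on buyers: £24; on sellers: £10. (They sum to £34.)
The less price-elastic side of the market bears the larger share of a per-unit tax.

Buyers bear £24 per month; sellers bear £10 per month.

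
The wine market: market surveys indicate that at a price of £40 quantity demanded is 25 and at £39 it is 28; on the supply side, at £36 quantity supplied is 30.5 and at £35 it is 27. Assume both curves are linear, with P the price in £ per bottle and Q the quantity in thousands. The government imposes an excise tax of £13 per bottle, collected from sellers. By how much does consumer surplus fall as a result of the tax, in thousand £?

Demand slope: (28 − 25)/(39 − 40) = -3, so Qd = 145 − 3P.
Supply slope: (27 − 30.5)/(35 − 36) = 3.5, so Qs = 3.5P − 95.5.
Before the tax: set 145 − 3P = 3.5P − 95.5 → P* = £37, Q* = 34.
With the tax collected from sellers, supply shifts: Qs = 3.5(P − 13) − 95.5.
New equilibrium: consumers pay £44, sellers receive £31, Q = 13. (Wedge: Pb − Ps = 13.)
ΔCS is the trapezoid between Q = 13 and Q = 34 of height £7: ½ · (34 + 13) · 7 = £164.5.

Consumer surplus falls by £164.5 thousand.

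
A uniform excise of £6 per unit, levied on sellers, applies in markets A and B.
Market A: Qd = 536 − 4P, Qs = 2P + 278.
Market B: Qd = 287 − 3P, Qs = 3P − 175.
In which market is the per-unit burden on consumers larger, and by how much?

Market B, by £1.

Market A: pre-tax P* = £43, Q* = 364; post-tax Q = 356; per-unit burden on consumers = £2.
Market B: pre-tax P* = £77, Q* = 56; post-tax Q = 47; per-unit burden on consumers = £3.
Difference: £2 vs £3 → market B is larger by £1.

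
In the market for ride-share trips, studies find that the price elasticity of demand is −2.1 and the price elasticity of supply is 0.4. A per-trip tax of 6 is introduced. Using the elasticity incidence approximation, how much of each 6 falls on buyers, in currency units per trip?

Buyers bear ≈ 0.96 per trip.

Incidence ratio: buyers' share ≈ εs / (εs + |εd|) = 0.4 / (0.4 + 2.1) = 0.16.
So buyers bear ≈ 0.16 × 6 = 0.96; sellers bear 5.04.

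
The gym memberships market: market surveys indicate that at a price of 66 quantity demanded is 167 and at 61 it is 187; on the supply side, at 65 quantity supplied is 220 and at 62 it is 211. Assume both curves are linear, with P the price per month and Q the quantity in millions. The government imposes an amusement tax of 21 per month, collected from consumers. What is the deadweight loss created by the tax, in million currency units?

Demand slope: (187 − 167)/(61 − 66) = -4, so Qd = 431 − 4P.
Supply slope: (211 − 220)/(62 − 65) = 3, so Qs = 3P + 25.
Before the tax: set 431 − 4P = 3P + 25 → P* = 58, Q* = 199.
With the tax collected from consumers, demand (in seller-price terms) shifts: Qd = 431 − 4(P + 21).
New equilibrium: consumers pay 67, suppliers receive 46, Q = 163. (Wedge: Pb − Ps = 21.)
Quantity falls by |ΔQ| = |199 − 163| = 36.
DWL = ½ · t · |ΔQ| = ½ · 21 · 36 = 378.

Deadweight loss = 378 million.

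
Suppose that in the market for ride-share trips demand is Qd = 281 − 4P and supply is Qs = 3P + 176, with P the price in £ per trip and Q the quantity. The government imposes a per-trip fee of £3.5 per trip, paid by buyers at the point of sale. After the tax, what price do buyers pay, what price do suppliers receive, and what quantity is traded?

Buyers pay £16.5; suppliers receive £13; quantity = 215.

Before the tax: set 281 − 4P = 3P + 176 → P* = £15, Q* = 221.
With the tax collected from buyers, demand (in seller-price terms) shifts: Qd = 281 − 4(P + 3.5).
Solving gives Q = 215 with buyers paying £16.5 and suppliers receiving £13 (the £3.5 wedge).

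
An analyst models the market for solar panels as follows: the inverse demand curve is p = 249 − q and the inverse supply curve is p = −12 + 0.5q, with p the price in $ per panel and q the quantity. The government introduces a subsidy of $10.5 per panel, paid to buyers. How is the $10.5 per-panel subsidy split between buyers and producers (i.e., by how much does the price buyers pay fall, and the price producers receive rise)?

Buyers gain $7 per panel; producers gain $3.5 per panel.

Inverting to q(p) form: qd = 249 − p; qs = 2p + 24.
Before the subsidy: set 249 − p = 2p + 24 → p* = $75, q* = 174.
With a per-unit subsidy paid to buyers, each effectively pays p − 10.5, so demand becomes qd = 249 − (p − 10.5).
New equilibrium: buyers pay $68, producers receive $78.5, q = 181. (Wedge: pb − ps = −10.5.)
Gain to buyers: $7; to producers: $3.5. (They sum to $10.5.)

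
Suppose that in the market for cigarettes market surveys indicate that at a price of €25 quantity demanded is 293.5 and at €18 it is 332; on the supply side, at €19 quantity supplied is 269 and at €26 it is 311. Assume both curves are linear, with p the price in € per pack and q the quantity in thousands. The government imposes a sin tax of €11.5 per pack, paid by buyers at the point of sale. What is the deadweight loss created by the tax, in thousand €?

Demand slope: (332 − 293.5)/(18 − 25) = -5.5, so qd = 431 − 5.5p.
Supply slope: (311 − 269)/(26 − 19) = 6, so qs = 6p + 155.
Without the tax, 431 − 5.5p = 6p + 155 gives 11.5p = 276, so p* = €24 and q* = 299.
With the tax collected from buyers, demand (in seller-price terms) shifts: qd = 431 − 5.5(p + 11.5).
New equilibrium: buyers pay €30, sellers receive €18.5, q = 266. (Wedge: pb − ps = 11.5.)
Quantity falls by |ΔQ| = |299 − 266| = 33.
DWL = ½ · t · |ΔQ| = ½ · 11.5 · 33 = €189.75.

Deadweight loss = €189.75 thousand.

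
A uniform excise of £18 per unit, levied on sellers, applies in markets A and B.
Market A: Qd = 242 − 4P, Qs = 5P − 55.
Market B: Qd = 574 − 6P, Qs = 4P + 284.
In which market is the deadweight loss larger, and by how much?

Market B, by £28.8.

Market A: pre-tax P* = £33, Q* = 110; post-tax Q = 70; deadweight loss = £360.
Market B: pre-tax P* = £29, Q* = 400; post-tax Q = 356.8; deadweight loss = £388.8.
Difference: £360 vs £388.8 → market B is larger by £28.8.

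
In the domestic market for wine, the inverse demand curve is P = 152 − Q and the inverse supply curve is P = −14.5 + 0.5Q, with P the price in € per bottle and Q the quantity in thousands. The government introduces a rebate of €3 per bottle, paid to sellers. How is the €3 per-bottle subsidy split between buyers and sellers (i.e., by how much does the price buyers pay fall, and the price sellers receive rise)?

Buyers gain €2 per bottle; sellers gain €1 per bottle.

Rewrite in direct form: Qd = 152 − P and Qs = 2P + 29.
Without the subsidy, 152 − P = 2P + 29 gives 3P = 123, so P* = €41 and Q* = 111.
With a per-unit subsidy paid to sellers, each receives P + 3 per unit sold, so supply becomes Qs = 2(P + 3) + 29.
Solving gives Q = 113 with buyers paying €39 and sellers receiving €42 (the €3 wedge).
Gain to buyers: €2; to sellers: €1. (They sum to €3.)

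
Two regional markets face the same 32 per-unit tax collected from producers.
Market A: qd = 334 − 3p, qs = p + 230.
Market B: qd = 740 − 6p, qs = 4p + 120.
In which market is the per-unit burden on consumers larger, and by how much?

Market A: pre-tax p* = 26, q* = 256; post-tax q = 232; per-unit burden on consumers = 8.
Market B: pre-tax p* = 62, q* = 368; post-tax q = 291.2; per-unit burden on consumers = 12.8.
Difference: 8 vs 12.8 → market B is larger by 4.8.

Market B, by 4.8.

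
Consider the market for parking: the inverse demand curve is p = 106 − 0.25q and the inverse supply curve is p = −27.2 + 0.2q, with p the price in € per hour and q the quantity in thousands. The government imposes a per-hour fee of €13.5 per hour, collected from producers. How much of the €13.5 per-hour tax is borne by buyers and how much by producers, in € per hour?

Rewrite in direct form: qd = 424 − 4p and qs = 5p + 136.
Without the tax, 424 − 4p = 5p + 136 gives 9p = 288, so p* = €32 and q* = 296.
With the tax collected from producers, supply shifts: qs = 5(p − 13.5) + 136.
New equilibrium: buyers pay €39.5, producers receive €26, q = 266. (Wedge: pb − ps = 13.5.)
Burden on buyers: €7.5; on producers: €6. (They sum to €13.5.)
The less price-elastic side of the market bears the larger share of a per-unit tax.

Buyers bear €7.5 per hour; producers bear €6 per hour.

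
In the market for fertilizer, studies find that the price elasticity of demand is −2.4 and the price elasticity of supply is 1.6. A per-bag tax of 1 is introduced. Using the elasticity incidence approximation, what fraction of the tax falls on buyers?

Incidence ratio: buyers' share ≈ εs / (εs + |εd|) = 1.6 / (1.6 + 2.4) = 0.4.
Supply is the less elastic side, so buyers bear the smaller share.

Buyers' share ≈ 0.4.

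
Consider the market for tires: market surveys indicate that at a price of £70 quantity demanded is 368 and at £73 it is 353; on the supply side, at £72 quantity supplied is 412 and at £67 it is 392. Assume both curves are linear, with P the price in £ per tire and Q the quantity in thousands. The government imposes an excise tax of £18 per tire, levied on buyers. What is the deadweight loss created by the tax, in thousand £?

Demand slope: (353 − 368)/(73 − 70) = -5, so Qd = 718 − 5P.
Supply slope: (392 − 412)/(67 − 72) = 4, so Qs = 4P + 124.
Before the tax: set 718 − 5P = 4P + 124 → P* = £66, Q* = 388.
With the tax collected from buyers, demand (in seller-price terms) shifts: Qd = 718 − 5(P + 18).
Solving gives Q = 348 with buyers paying £74 and suppliers receiving £56 (the £18 wedge).
Quantity falls by |ΔQ| = |388 − 348| = 40.
DWL = ½ · t · |ΔQ| = ½ · 18 · 40 = £360.

Deadweight loss = £360 thousand.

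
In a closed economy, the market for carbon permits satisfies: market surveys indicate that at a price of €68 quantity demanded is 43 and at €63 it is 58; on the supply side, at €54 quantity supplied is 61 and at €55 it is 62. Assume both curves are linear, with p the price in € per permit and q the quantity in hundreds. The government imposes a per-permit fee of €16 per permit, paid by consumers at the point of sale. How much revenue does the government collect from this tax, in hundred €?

Tax revenue = €880 hundred.

Demand slope: (58 − 43)/(63 − 68) = -3, so qd = 247 − 3p.
Supply slope: (62 − 61)/(55 − 54) = 1, so qs = p + 7.
Without the tax, 247 − 3p = p + 7 gives 4p = 240, so p* = €60 and q* = 67.
With the tax collected from consumers, demand (in seller-price terms) shifts: qd = 247 − 3(p + 16).
New equilibrium: consumers pay €64, sellers receive €48, q = 55. (Wedge: pb − ps = 16.)
Revenue = t · Q = 16 · 55 = €880.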